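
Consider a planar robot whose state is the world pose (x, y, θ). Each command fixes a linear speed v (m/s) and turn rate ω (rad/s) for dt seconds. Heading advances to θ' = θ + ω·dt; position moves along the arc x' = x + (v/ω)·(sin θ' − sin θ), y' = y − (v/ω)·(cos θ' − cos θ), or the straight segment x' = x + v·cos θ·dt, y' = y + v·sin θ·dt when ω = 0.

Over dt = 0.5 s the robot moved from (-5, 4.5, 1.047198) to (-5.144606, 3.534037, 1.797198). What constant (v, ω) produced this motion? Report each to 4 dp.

Δθ = 1.797198 − 1.047198 = 0.750000
ω = Δθ/dt = 0.750000/0.5 = 1.5000
R = −Δy/(cos θ' − cos θ) = -1.3333
v = R·ω = -1.3333·1.5000 = -2.0000

v = -2.0000, ω = 1.5000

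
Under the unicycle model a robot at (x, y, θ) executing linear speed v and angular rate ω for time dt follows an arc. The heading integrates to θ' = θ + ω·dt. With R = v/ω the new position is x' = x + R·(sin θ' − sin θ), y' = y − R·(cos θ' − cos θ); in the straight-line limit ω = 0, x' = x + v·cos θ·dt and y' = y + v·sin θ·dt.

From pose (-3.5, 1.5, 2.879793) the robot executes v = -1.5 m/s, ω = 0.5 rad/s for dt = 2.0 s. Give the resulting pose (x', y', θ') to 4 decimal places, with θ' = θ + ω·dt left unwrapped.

(-0.7047, 2.1787, 3.8798)

θ' = 2.8798 + 0.5·2.0 = 3.8798
R = v/ω = -1.5/0.5 = -3.0000
x' = -3.5 + -3.0000·(sin 3.8798 − sin 2.8798) = -0.7047
y' = 1.5 − -3.0000·(cos 3.8798 − cos 2.8798) = 2.1787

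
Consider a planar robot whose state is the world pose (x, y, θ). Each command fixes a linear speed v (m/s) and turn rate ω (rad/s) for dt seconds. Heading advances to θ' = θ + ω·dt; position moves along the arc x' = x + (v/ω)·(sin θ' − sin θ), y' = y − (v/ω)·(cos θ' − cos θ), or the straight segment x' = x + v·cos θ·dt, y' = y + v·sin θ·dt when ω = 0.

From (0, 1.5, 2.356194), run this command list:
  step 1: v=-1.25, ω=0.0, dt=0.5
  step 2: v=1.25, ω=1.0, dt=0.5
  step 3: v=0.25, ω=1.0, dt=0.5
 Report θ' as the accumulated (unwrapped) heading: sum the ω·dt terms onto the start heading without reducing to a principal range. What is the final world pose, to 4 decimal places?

(-0.2136, 1.3780, 3.3562)

step 1: θ'=2.3562 (straight) → pose (0.4419, 1.0581, 2.3562)
step 2: θ'=2.8562 (R=1.2500) → pose (-0.0900, 1.3736, 2.8562)
step 3: θ'=3.3562 (R=0.2500) → pose (-0.2136, 1.3780, 3.3562)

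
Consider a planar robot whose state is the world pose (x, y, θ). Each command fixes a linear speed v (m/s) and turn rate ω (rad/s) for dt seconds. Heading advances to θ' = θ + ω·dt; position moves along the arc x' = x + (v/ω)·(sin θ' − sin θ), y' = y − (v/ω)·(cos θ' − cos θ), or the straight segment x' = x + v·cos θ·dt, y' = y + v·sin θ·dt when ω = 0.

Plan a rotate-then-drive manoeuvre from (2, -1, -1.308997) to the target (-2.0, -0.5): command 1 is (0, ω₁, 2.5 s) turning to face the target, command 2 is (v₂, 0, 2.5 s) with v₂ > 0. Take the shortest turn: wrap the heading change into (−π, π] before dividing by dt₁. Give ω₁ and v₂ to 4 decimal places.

ω₁ = -0.7828, v₂ = 1.6125

heading to target = atan2(-0.5−-1, -2−2) = 3.0172
Δθ = wrap(3.0172 − -1.3090) = -1.9570; ω₁ = Δθ/dt₁ = -0.7828
distance = √((-2−2)² + (-0.5−-1)²) = 4.0311; v₂ = distance/dt₂ = 1.6125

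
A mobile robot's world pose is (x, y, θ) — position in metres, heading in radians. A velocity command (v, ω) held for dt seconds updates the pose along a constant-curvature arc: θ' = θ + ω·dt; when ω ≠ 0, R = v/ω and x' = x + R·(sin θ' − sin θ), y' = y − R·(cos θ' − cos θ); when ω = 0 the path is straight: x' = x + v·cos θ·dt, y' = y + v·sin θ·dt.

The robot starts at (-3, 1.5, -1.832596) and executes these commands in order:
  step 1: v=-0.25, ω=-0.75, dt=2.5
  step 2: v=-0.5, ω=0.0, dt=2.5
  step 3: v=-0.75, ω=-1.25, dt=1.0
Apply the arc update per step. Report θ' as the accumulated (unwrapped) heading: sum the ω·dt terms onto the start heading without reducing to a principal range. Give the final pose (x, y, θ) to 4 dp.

step 1: θ'=-3.7076 (R=0.3333) → pose (-2.4993, 1.6951, -3.7076)
step 2: θ'=-3.7076 (straight) → pose (-1.4442, 1.0247, -3.7076)
step 3: θ'=-4.9576 (R=0.6000) → pose (-1.1839, 0.3727, -4.9576)

(-1.1839, 0.3727, -4.9576)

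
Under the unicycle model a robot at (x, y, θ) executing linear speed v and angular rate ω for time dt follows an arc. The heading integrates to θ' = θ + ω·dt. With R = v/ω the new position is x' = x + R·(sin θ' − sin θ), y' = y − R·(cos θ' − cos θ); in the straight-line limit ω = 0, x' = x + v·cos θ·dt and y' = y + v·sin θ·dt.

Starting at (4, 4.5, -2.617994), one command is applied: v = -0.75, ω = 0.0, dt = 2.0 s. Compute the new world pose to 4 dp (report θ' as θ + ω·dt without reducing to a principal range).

(5.2990, 5.2500, -2.6180)

θ' = -2.6180 + 0.0·2.0 = -2.6180
ω = 0 → straight: x' = 4 + -0.75·cos(-2.6180)·2.0 = 5.2990
y' = 4.5 + -0.75·sin(-2.6180)·2.0 = 5.2500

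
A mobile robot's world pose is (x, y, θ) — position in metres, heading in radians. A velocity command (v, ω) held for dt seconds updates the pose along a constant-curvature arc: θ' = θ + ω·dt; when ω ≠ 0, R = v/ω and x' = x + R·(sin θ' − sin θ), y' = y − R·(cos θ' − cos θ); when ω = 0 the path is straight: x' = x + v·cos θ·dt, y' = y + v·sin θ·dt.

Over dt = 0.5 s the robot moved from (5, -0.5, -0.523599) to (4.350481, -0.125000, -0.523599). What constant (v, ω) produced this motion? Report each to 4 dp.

v = -1.5000, ω = 0.0000

Δθ = -0.523599 − -0.523599 = 0.000000
ω = Δθ/dt = 0.000000/0.5 = 0.0000
ω = 0 → v = (Δx·cos θ + Δy·sin θ)/dt = -1.5000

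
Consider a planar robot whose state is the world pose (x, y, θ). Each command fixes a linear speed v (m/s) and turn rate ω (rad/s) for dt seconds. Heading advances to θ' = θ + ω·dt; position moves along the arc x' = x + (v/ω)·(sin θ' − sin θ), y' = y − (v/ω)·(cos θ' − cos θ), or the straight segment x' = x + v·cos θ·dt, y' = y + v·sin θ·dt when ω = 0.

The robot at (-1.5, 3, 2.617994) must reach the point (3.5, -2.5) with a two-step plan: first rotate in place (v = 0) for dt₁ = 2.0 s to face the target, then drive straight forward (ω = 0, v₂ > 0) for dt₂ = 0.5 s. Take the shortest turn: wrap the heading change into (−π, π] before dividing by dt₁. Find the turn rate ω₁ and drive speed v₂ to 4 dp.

heading to target = atan2(-2.5−3, 3.5−-1.5) = -0.8330
Δθ = wrap(-0.8330 − 2.6180) = 2.8322; ω₁ = Δθ/dt₁ = 1.4161
distance = √((3.5−-1.5)² + (-2.5−3)²) = 7.4330; v₂ = distance/dt₂ = 14.8661

ω₁ = 1.4161, v₂ = 14.8661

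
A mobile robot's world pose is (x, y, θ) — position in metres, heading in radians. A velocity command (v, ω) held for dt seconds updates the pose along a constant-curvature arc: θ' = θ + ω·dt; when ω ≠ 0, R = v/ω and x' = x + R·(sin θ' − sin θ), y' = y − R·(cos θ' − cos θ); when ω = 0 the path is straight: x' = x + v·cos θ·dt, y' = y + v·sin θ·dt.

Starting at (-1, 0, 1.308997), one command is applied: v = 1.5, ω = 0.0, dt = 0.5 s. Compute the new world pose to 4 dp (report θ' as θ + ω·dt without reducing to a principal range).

θ' = 1.3090 + 0.0·0.5 = 1.3090
ω = 0 → straight: x' = -1 + 1.5·cos(1.3090)·0.5 = -0.8059
y' = 0 + 1.5·sin(1.3090)·0.5 = 0.7244

(-0.8059, 0.7244, 1.3090)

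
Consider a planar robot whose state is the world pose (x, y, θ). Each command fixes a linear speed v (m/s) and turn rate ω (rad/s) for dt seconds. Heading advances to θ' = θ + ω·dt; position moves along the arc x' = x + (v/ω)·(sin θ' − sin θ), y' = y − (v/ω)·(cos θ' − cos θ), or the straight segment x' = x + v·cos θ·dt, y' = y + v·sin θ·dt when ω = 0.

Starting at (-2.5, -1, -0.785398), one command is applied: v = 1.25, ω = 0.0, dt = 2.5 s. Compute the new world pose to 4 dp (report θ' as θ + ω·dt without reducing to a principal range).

(-0.2903, -3.2097, -0.7854)

θ' = -0.7854 + 0.0·2.5 = -0.7854
ω = 0 → straight: x' = -2.5 + 1.25·cos(-0.7854)·2.5 = -0.2903
y' = -1 + 1.25·sin(-0.7854)·2.5 = -3.2097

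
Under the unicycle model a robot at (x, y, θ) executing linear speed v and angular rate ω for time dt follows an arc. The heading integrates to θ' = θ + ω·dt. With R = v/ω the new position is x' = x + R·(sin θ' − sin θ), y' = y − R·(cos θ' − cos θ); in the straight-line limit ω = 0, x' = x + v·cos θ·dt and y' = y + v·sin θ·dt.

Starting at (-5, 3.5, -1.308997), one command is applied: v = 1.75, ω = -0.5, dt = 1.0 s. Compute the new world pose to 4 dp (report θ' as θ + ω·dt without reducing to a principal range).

θ' = -1.3090 + -0.5·1.0 = -1.8090
R = v/ω = 1.75/-0.5 = -3.5000
x' = -5 + -3.5000·(sin -1.8090 − sin -1.3090) = -4.9796
y' = 3.5 − -3.5000·(cos -1.8090 − cos -1.3090) = 1.7683

(-4.9796, 1.7683, -1.8090)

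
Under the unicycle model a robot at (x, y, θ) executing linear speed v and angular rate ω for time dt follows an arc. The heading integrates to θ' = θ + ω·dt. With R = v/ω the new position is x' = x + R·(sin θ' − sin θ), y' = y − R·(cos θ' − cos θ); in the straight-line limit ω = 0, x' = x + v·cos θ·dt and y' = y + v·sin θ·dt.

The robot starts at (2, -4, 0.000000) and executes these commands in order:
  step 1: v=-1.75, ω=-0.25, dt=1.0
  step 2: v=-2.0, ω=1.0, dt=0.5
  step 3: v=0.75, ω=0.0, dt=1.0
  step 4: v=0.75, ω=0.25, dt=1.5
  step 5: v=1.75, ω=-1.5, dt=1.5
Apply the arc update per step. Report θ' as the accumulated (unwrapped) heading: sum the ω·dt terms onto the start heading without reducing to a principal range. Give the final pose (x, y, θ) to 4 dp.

(2.8659, -4.1323, -1.6250)

step 1: θ'=-0.2500 (R=7.0000) → pose (0.2682, -3.7824, -0.2500)
step 2: θ'=0.2500 (R=-2.0000) → pose (-0.7214, -3.7824, 0.2500)
step 3: θ'=0.2500 (straight) → pose (0.0052, -3.5968, 0.2500)
step 4: θ'=0.6250 (R=3.0000) → pose (1.0183, -3.1230, 0.6250)
step 5: θ'=-1.6250 (R=-1.1667) → pose (2.8659, -4.1323, -1.6250)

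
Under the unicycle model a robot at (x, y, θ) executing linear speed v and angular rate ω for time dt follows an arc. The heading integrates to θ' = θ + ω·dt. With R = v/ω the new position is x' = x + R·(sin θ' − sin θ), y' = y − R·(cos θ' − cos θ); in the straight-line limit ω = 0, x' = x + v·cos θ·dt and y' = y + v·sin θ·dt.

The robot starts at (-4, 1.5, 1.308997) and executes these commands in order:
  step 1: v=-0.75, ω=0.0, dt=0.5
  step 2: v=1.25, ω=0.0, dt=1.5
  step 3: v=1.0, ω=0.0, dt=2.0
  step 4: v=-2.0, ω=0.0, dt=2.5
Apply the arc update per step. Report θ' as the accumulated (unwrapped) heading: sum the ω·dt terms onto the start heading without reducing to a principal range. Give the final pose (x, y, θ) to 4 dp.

(-4.3882, 0.0511, 1.3090)

step 1: θ'=1.3090 (straight) → pose (-4.0971, 1.1378, 1.3090)
step 2: θ'=1.3090 (straight) → pose (-3.6118, 2.9489, 1.3090)
step 3: θ'=1.3090 (straight) → pose (-3.0941, 4.8807, 1.3090)
step 4: θ'=1.3090 (straight) → pose (-4.3882, 0.0511, 1.3090)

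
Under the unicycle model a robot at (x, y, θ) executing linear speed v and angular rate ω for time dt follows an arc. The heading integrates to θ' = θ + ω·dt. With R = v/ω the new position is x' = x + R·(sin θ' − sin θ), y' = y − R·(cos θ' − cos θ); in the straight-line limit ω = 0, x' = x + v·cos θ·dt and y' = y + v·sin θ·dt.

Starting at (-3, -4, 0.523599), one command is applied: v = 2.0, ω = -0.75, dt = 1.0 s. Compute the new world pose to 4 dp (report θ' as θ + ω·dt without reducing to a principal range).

θ' = 0.5236 + -0.75·1.0 = -0.2264
R = v/ω = 2.0/-0.75 = -2.6667
x' = -3 + -2.6667·(sin -0.2264 − sin 0.5236) = -1.0681
y' = -4 − -2.6667·(cos -0.2264 − cos 0.5236) = -3.7108

(-1.0681, -3.7108, -0.2264)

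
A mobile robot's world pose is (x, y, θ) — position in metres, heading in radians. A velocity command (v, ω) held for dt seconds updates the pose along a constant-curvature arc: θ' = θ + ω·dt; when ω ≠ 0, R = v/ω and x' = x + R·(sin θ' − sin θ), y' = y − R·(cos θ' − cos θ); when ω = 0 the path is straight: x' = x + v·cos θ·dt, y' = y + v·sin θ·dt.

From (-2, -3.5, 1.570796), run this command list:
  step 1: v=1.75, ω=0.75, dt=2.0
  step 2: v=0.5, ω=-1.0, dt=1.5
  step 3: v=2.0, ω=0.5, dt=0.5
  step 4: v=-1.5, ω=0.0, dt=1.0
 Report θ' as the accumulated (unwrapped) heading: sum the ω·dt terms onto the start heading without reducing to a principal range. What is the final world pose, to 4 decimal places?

step 1: θ'=3.0708 (R=2.3333) → pose (-4.1683, -1.1725, 3.0708)
step 2: θ'=1.5708 (R=-0.5000) → pose (-4.6329, -0.6738, 1.5708)
step 3: θ'=1.8208 (R=4.0000) → pose (-4.7573, 0.3159, 1.8208)
step 4: θ'=1.8208 (straight) → pose (-4.3862, -1.1375, 1.8208)

(-4.3862, -1.1375, 1.8208)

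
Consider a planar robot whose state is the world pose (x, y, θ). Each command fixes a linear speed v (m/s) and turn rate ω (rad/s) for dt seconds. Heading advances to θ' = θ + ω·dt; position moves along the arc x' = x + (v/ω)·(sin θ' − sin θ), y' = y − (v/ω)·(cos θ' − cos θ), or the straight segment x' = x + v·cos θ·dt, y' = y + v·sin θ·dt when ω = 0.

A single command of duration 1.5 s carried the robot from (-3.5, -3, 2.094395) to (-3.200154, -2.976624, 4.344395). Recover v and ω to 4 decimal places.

v = -0.2500, ω = 1.5000

Δθ = 4.344395 − 2.094395 = 2.250000
ω = Δθ/dt = 2.250000/1.5 = 1.5000
R = Δx/(sin θ' − sin θ) = -0.1667
v = R·ω = -0.1667·1.5000 = -0.2500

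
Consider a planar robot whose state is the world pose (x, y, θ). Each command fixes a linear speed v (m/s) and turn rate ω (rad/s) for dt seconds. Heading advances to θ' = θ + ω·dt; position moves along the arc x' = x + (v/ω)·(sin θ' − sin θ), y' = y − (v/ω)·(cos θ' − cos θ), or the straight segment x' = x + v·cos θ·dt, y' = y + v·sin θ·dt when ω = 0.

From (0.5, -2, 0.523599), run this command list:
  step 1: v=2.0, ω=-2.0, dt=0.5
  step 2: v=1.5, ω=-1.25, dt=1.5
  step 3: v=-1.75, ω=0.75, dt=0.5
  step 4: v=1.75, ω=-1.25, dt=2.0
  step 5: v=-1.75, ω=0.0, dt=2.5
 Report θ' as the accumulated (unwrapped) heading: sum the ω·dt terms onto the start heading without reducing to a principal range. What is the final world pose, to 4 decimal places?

(0.6224, -7.1956, -4.4764)

step 1: θ'=-0.4764 (R=-1.0000) → pose (1.4586, -1.9774, -0.4764)
step 2: θ'=-2.3514 (R=-1.2000) → pose (1.7609, -3.8882, -2.3514)
step 3: θ'=-1.9764 (R=-2.3333) → pose (2.2471, -3.1669, -1.9764)
step 4: θ'=-4.4764 (R=-1.4000) → pose (-0.4005, -2.9418, -4.4764)
step 5: θ'=-4.4764 (straight) → pose (0.6224, -7.1956, -4.4764)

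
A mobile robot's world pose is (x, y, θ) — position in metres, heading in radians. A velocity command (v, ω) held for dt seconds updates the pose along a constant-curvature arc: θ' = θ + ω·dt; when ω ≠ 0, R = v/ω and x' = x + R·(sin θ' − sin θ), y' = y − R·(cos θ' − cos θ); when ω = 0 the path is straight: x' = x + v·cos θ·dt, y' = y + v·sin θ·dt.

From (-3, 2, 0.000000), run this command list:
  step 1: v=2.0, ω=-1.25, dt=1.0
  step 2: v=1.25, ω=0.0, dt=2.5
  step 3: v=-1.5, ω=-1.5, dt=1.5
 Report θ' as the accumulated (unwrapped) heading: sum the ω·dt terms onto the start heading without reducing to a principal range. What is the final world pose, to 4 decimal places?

step 1: θ'=-1.2500 (R=-1.6000) → pose (-1.4816, 0.9045, -1.2500)
step 2: θ'=-1.2500 (straight) → pose (-0.4962, -2.0611, -1.2500)
step 3: θ'=-3.5000 (R=1.0000) → pose (0.8035, -0.8093, -3.5000)

(0.8035, -0.8093, -3.5000)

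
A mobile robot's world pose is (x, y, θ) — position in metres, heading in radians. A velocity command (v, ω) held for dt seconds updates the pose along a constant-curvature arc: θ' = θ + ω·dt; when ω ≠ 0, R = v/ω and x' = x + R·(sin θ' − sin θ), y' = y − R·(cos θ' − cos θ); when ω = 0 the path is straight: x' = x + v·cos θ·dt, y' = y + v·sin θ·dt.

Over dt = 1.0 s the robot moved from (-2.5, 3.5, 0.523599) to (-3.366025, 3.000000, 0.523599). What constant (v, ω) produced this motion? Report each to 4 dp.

Δθ = 0.523599 − 0.523599 = 0.000000
ω = Δθ/dt = 0.000000/1.0 = 0.0000
ω = 0 → v = (Δx·cos θ + Δy·sin θ)/dt = -1.0000

v = -1.0000, ω = 0.0000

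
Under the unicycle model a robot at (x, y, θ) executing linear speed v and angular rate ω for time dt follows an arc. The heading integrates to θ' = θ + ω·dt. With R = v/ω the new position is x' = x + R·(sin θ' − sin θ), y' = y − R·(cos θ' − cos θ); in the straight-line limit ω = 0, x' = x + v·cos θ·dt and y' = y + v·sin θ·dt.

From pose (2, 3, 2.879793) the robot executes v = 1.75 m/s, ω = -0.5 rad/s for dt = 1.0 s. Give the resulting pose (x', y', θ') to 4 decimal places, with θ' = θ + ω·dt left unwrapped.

θ' = 2.8798 + -0.5·1.0 = 2.3798
R = v/ω = 1.75/-0.5 = -3.5000
x' = 2 + -3.5000·(sin 2.3798 − sin 2.8798) = 0.4901
y' = 3 − -3.5000·(cos 2.3798 − cos 2.8798) = 3.8482

(0.4901, 3.8482, 2.3798)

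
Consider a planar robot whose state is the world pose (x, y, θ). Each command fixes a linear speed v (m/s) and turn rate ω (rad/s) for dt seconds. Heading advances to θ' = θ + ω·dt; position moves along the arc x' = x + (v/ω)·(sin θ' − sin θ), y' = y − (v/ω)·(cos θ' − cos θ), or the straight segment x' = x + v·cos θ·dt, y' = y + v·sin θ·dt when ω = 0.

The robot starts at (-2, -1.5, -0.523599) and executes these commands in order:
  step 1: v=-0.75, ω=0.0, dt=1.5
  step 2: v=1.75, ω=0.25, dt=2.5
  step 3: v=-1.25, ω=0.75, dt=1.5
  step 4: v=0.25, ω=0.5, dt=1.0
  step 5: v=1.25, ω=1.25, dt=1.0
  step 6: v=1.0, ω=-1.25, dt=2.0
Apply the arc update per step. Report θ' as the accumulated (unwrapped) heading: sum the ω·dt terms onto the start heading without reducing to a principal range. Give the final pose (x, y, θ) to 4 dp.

(-1.2012, -0.3570, 0.4764)

step 1: θ'=-0.5236 (straight) → pose (-2.9743, -0.9375, -0.5236)
step 2: θ'=0.1014 (R=7.0000) → pose (1.2343, -1.8394, 0.1014)
step 3: θ'=1.2264 (R=-1.6667) → pose (-0.1658, -2.9348, 1.2264)
step 4: θ'=1.7264 (R=0.5000) → pose (-0.1425, -2.6885, 1.7264)
step 5: θ'=2.9764 (R=1.0000) → pose (-0.9659, -1.8570, 2.9764)
step 6: θ'=0.4764 (R=-0.8000) → pose (-1.2012, -0.3570, 0.4764)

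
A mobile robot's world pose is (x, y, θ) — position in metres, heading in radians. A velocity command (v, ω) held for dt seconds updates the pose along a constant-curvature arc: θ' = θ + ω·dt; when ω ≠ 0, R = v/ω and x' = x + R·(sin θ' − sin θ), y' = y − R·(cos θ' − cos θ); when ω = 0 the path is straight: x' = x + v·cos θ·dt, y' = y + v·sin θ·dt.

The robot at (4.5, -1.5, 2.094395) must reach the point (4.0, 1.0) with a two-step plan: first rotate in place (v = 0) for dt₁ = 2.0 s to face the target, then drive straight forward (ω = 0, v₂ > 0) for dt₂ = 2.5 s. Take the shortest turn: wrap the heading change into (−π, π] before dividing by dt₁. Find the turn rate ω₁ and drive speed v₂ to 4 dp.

heading to target = atan2(1−-1.5, 4−4.5) = 1.7682
Δθ = wrap(1.7682 − 2.0944) = -0.3262; ω₁ = Δθ/dt₁ = -0.1631
distance = √((4−4.5)² + (1−-1.5)²) = 2.5495; v₂ = distance/dt₂ = 1.0198

ω₁ = -0.1631, v₂ = 1.0198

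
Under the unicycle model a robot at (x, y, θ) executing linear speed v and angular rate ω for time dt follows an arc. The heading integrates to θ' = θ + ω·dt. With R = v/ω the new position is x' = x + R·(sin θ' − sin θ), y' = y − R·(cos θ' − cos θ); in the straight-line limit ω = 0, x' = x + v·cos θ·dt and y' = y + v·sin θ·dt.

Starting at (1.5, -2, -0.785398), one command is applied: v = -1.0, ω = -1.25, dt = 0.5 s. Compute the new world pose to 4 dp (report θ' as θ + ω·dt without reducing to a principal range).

θ' = -0.7854 + -1.25·0.5 = -1.4104
R = v/ω = -1.0/-1.25 = 0.8000
x' = 1.5 + 0.8000·(sin -1.4104 − sin -0.7854) = 1.2760
y' = -2 − 0.8000·(cos -1.4104 − cos -0.7854) = -1.5621

(1.2760, -1.5621, -1.4104)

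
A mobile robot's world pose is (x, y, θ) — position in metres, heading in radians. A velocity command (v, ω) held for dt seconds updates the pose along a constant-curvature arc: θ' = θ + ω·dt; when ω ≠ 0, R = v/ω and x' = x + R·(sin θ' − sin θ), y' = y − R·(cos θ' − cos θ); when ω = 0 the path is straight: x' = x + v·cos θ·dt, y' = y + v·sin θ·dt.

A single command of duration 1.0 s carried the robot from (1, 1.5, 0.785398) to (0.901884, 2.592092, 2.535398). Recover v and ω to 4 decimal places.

Δθ = 2.535398 − 0.785398 = 1.750000
ω = Δθ/dt = 1.750000/1.0 = 1.7500
R = −Δy/(cos θ' − cos θ) = 0.7143
v = R·ω = 0.7143·1.7500 = 1.2500

v = 1.2500, ω = 1.7500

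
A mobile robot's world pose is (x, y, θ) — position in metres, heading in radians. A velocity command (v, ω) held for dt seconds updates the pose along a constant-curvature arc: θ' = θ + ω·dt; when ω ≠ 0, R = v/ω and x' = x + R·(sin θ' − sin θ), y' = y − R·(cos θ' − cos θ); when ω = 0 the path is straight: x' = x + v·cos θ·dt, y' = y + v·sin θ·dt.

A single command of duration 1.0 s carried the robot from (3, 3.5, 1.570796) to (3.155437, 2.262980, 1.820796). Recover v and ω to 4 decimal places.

v = -1.2500, ω = 0.2500

Δθ = 1.820796 − 1.570796 = 0.250000
ω = Δθ/dt = 0.250000/1.0 = 0.2500
R = −Δy/(cos θ' − cos θ) = -5.0000
v = R·ω = -5.0000·0.2500 = -1.2500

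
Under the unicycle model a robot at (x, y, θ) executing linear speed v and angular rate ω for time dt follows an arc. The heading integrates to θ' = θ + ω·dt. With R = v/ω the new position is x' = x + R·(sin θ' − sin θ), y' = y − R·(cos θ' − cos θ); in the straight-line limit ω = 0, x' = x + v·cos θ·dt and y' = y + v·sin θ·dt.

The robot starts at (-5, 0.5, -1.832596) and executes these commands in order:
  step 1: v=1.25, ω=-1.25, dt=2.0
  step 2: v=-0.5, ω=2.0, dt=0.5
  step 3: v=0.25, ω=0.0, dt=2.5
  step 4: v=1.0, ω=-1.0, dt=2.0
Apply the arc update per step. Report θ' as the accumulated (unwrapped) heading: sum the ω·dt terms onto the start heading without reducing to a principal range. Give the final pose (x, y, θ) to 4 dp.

(-7.9475, 1.9170, -5.3326)

step 1: θ'=-4.3326 (R=-1.0000) → pose (-6.8947, 0.3881, -4.3326)
step 2: θ'=-3.3326 (R=-0.2500) → pose (-6.7099, 0.2353, -3.3326)
step 3: θ'=-3.3326 (straight) → pose (-7.3236, 0.3540, -3.3326)
step 4: θ'=-5.3326 (R=-1.0000) → pose (-7.9475, 1.9170, -5.3326)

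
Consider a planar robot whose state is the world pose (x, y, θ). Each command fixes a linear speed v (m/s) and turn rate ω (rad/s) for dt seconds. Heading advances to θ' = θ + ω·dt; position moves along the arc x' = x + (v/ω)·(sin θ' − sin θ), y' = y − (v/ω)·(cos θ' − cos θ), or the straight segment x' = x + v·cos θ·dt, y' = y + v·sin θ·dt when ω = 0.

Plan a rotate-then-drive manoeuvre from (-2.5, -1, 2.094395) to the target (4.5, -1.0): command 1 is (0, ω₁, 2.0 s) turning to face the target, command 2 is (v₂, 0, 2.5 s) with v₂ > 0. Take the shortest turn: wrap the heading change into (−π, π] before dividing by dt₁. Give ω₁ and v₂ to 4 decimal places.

ω₁ = -1.0472, v₂ = 2.8000

heading to target = atan2(-1−-1, 4.5−-2.5) = 0.0000
Δθ = wrap(0.0000 − 2.0944) = -2.0944; ω₁ = Δθ/dt₁ = -1.0472
distance = √((4.5−-2.5)² + (-1−-1)²) = 7.0000; v₂ = distance/dt₂ = 2.8000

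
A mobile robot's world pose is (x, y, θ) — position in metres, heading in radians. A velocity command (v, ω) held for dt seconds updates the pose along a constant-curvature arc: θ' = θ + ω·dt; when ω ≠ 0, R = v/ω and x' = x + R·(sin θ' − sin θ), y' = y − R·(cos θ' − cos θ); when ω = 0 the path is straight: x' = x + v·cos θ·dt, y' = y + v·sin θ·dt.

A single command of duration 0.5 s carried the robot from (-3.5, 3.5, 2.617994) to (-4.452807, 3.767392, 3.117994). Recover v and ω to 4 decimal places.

v = 2.0000, ω = 1.0000

Δθ = 3.117994 − 2.617994 = 0.500000
ω = Δθ/dt = 0.500000/0.5 = 1.0000
R = Δx/(sin θ' − sin θ) = 2.0000
v = R·ω = 2.0000·1.0000 = 2.0000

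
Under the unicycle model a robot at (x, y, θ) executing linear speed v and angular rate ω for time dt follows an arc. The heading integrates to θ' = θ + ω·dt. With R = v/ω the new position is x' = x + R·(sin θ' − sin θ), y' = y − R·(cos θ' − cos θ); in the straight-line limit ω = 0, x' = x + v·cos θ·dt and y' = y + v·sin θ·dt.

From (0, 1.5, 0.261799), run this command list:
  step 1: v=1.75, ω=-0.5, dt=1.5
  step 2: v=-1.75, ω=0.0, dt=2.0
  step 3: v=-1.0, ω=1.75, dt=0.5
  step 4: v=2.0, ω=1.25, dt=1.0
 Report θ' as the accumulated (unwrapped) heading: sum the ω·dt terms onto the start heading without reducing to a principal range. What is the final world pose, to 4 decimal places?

step 1: θ'=-0.4882 (R=-3.5000) → pose (2.5475, 1.2104, -0.4882)
step 2: θ'=-0.4882 (straight) → pose (-0.5436, 2.8520, -0.4882)
step 3: θ'=0.3868 (R=-0.5714) → pose (-1.0272, 2.8766, 0.3868)
step 4: θ'=1.6368 (R=1.6000) → pose (-0.0343, 4.4639, 1.6368)

(-0.0343, 4.4639, 1.6368)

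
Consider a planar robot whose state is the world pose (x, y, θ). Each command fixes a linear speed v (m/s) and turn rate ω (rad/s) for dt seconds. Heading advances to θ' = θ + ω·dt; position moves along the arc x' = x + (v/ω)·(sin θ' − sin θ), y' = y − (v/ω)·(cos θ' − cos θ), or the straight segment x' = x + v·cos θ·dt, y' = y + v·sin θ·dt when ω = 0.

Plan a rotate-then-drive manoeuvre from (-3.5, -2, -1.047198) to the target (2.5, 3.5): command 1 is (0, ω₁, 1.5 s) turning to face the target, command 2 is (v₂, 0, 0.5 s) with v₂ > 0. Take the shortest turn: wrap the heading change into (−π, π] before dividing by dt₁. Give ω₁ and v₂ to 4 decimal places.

heading to target = atan2(3.5−-2, 2.5−-3.5) = 0.7419
Δθ = wrap(0.7419 − -1.0472) = 1.7891; ω₁ = Δθ/dt₁ = 1.1928
distance = √((2.5−-3.5)² + (3.5−-2)²) = 8.1394; v₂ = distance/dt₂ = 16.2788

ω₁ = 1.1928, v₂ = 16.2788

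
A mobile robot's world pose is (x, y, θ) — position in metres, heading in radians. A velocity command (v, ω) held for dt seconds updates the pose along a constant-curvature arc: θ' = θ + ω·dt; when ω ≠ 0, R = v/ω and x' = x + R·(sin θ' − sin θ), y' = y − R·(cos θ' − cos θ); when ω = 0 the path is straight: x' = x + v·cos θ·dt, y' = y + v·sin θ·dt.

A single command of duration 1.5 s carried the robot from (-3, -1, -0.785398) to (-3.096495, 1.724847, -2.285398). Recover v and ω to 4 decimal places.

v = -2.0000, ω = -1.0000

Δθ = -2.285398 − -0.785398 = -1.500000
ω = Δθ/dt = -1.500000/1.5 = -1.0000
R = −Δy/(cos θ' − cos θ) = 2.0000
v = R·ω = 2.0000·-1.0000 = -2.0000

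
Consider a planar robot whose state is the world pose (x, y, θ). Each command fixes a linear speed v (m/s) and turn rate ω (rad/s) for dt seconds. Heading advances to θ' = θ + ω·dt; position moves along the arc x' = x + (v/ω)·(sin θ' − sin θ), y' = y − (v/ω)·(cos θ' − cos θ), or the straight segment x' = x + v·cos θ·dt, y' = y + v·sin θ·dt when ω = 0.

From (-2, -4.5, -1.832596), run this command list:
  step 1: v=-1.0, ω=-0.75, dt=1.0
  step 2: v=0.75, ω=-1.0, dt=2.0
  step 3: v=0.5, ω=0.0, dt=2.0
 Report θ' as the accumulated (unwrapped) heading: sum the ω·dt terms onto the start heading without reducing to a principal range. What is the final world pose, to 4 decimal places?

(-2.6901, -2.1844, -4.5826)

step 1: θ'=-2.5826 (R=1.3333) → pose (-1.4192, -3.7147, -2.5826)
step 2: θ'=-4.5826 (R=-0.7500) → pose (-2.5607, -3.1759, -4.5826)
step 3: θ'=-4.5826 (straight) → pose (-2.6901, -2.1844, -4.5826)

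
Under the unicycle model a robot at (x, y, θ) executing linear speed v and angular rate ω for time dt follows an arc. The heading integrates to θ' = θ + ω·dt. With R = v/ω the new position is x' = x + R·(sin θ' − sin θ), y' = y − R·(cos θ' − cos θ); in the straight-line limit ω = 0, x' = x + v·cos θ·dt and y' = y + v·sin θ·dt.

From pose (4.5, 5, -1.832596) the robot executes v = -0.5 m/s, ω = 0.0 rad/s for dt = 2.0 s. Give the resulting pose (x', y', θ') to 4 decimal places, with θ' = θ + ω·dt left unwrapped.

(4.7588, 5.9659, -1.8326)

θ' = -1.8326 + 0.0·2.0 = -1.8326
ω = 0 → straight: x' = 4.5 + -0.5·cos(-1.8326)·2.0 = 4.7588
y' = 5 + -0.5·sin(-1.8326)·2.0 = 5.9659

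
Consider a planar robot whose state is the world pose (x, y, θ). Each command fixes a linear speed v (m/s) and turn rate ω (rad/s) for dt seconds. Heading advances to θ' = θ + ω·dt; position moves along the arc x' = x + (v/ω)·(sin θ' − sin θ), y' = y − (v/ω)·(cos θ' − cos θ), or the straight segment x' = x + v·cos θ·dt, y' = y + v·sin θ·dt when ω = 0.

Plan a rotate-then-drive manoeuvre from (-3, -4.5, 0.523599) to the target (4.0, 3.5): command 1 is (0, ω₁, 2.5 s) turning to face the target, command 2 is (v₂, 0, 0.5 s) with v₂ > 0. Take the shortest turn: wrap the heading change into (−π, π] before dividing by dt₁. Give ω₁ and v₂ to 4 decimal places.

ω₁ = 0.1313, v₂ = 21.2603

heading to target = atan2(3.5−-4.5, 4−-3) = 0.8520
Δθ = wrap(0.8520 − 0.5236) = 0.3284; ω₁ = Δθ/dt₁ = 0.1313
distance = √((4−-3)² + (3.5−-4.5)²) = 10.6301; v₂ = distance/dt₂ = 21.2603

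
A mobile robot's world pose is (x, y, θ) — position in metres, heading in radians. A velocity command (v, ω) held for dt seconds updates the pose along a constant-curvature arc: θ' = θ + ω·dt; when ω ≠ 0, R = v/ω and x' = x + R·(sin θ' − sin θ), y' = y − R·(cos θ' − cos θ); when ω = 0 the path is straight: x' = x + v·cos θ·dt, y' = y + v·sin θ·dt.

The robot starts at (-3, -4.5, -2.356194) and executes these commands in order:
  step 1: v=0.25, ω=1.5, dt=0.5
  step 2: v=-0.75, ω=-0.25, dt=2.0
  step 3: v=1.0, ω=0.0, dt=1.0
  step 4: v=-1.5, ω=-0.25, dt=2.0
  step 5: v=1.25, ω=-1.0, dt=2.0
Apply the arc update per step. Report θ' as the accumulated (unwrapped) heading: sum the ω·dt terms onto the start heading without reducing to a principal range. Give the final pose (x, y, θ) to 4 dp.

step 1: θ'=-1.6062 (R=0.1667) → pose (-3.0487, -4.6120, -1.6062)
step 2: θ'=-2.1062 (R=3.0000) → pose (-2.6308, -3.1876, -2.1062)
step 3: θ'=-2.1062 (straight) → pose (-3.1410, -4.0476, -2.1062)
step 4: θ'=-2.6062 (R=6.0000) → pose (-1.0417, -1.9483, -2.6062)
step 5: θ'=-4.6062 (R=-1.2500) → pose (-2.9224, -1.0058, -4.6062)

(-2.9224, -1.0058, -4.6062)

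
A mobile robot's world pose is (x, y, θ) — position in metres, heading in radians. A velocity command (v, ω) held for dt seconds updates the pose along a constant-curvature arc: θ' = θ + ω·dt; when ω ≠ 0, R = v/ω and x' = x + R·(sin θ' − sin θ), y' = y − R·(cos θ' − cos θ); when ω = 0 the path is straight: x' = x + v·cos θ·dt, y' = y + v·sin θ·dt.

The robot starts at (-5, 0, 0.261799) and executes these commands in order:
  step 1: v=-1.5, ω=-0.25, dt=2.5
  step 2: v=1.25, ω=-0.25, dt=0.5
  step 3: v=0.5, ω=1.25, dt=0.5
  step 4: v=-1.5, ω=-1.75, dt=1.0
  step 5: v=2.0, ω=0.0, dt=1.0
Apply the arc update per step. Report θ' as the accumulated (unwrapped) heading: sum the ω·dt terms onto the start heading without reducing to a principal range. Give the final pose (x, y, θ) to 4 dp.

(-8.9316, -1.2267, -1.6132)

step 1: θ'=-0.3632 (R=6.0000) → pose (-8.6845, 0.1870, -0.3632)
step 2: θ'=-0.4882 (R=-5.0000) → pose (-8.1157, -0.0710, -0.4882)
step 3: θ'=0.1368 (R=0.4000) → pose (-7.8735, -0.1140, 0.1368)
step 4: θ'=-1.6132 (R=0.8571) → pose (-8.8468, 0.7715, -1.6132)
step 5: θ'=-1.6132 (straight) → pose (-8.9316, -1.2267, -1.6132)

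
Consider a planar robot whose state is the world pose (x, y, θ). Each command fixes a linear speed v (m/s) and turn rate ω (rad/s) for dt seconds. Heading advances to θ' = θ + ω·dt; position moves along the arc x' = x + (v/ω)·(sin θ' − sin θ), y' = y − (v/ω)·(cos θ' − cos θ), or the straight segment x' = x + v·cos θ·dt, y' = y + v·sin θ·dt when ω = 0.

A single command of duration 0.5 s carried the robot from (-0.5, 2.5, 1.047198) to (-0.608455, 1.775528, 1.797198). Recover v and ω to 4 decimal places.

v = -1.5000, ω = 1.5000

Δθ = 1.797198 − 1.047198 = 0.750000
ω = Δθ/dt = 0.750000/0.5 = 1.5000
R = −Δy/(cos θ' − cos θ) = -1.0000
v = R·ω = -1.0000·1.5000 = -1.5000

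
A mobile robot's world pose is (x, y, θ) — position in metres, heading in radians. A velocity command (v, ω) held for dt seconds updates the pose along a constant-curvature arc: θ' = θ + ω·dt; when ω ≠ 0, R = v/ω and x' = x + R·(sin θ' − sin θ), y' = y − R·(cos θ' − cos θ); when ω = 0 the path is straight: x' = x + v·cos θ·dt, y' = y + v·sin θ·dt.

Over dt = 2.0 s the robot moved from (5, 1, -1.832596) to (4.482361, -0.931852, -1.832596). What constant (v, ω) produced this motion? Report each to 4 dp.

v = 1.0000, ω = 0.0000

Δθ = -1.832596 − -1.832596 = 0.000000
ω = Δθ/dt = 0.000000/2.0 = 0.0000
ω = 0 → v = (Δx·cos θ + Δy·sin θ)/dt = 1.0000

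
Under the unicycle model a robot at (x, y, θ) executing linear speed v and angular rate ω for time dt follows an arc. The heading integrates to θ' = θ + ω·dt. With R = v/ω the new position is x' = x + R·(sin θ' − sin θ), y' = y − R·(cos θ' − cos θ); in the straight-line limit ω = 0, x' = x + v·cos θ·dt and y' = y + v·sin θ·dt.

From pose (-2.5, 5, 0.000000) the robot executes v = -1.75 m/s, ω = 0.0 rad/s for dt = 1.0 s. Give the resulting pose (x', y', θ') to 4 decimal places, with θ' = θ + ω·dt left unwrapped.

θ' = 0.0000 + 0.0·1.0 = 0.0000
ω = 0 → straight: x' = -2.5 + -1.75·cos(0.0000)·1.0 = -4.2500
y' = 5 + -1.75·sin(0.0000)·1.0 = 5.0000

(-4.2500, 5.0000, 0.0000)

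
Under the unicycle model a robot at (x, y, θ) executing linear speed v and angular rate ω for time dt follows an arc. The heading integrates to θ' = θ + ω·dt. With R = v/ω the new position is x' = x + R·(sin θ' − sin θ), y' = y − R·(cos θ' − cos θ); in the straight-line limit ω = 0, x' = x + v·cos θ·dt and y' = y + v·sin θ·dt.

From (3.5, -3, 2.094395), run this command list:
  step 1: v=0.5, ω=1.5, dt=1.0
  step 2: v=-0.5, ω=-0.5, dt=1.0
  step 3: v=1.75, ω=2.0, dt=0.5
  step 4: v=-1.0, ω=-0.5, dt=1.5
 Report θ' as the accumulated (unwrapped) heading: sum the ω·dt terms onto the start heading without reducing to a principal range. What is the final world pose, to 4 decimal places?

step 1: θ'=3.5944 (R=0.3333) → pose (3.0655, -2.8669, 3.5944)
step 2: θ'=3.0944 (R=1.0000) → pose (3.5502, -2.7673, 3.0944)
step 3: θ'=4.0944 (R=0.8750) → pose (2.7957, -3.1343, 4.0944)
step 4: θ'=3.3444 (R=2.0000) → pose (4.0230, -2.3341, 3.3444)

(4.0230, -2.3341, 3.3444)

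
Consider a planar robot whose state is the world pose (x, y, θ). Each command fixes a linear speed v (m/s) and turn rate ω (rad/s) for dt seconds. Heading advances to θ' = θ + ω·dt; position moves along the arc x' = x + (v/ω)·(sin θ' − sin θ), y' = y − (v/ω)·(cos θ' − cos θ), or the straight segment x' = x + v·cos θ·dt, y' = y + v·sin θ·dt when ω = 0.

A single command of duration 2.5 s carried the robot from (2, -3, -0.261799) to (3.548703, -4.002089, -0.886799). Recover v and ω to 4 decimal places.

Δθ = -0.886799 − -0.261799 = -0.625000
ω = Δθ/dt = -0.625000/2.5 = -0.2500
R = Δx/(sin θ' − sin θ) = -3.0000
v = R·ω = -3.0000·-0.2500 = 0.7500

v = 0.7500, ω = -0.2500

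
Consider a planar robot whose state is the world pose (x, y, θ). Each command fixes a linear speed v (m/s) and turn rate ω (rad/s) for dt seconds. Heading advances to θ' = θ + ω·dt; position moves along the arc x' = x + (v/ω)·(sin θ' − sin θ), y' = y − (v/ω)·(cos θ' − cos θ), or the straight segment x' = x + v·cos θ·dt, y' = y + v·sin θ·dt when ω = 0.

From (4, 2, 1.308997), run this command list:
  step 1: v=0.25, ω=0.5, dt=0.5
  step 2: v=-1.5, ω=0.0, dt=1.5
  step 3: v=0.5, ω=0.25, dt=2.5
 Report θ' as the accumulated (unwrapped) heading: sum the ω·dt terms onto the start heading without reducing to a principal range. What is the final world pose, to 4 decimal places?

step 1: θ'=1.5590 (R=0.5000) → pose (4.0170, 2.1235, 1.5590)
step 2: θ'=1.5590 (straight) → pose (3.9905, -0.1263, 1.5590)
step 3: θ'=2.1840 (R=2.0000) → pose (3.6262, 1.0482, 2.1840)

(3.6262, 1.0482, 2.1840)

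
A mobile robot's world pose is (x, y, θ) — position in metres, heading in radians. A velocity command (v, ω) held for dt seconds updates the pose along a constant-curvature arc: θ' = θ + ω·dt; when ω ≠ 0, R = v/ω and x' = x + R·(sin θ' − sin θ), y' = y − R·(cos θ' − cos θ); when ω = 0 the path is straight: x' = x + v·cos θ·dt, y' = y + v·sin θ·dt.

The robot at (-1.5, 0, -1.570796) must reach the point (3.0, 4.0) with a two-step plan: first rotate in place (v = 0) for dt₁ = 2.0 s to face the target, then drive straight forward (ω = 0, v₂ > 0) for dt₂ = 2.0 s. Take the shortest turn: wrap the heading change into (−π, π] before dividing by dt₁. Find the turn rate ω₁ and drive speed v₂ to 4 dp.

heading to target = atan2(4−0, 3−-1.5) = 0.7266
Δθ = wrap(0.7266 − -1.5708) = 2.2974; ω₁ = Δθ/dt₁ = 1.1487
distance = √((3−-1.5)² + (4−0)²) = 6.0208; v₂ = distance/dt₂ = 3.0104

ω₁ = 1.1487, v₂ = 3.0104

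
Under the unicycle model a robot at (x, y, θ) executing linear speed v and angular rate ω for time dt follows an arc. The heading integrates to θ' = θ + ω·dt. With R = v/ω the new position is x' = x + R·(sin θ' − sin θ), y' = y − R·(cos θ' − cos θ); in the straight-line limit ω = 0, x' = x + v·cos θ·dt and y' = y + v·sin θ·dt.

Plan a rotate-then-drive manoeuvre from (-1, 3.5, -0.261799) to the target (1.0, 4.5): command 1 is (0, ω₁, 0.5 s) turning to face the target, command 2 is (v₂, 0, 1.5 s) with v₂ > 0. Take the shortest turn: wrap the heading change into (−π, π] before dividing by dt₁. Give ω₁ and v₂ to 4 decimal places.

ω₁ = 1.4509, v₂ = 1.4907

heading to target = atan2(4.5−3.5, 1−-1) = 0.4636
Δθ = wrap(0.4636 − -0.2618) = 0.7254; ω₁ = Δθ/dt₁ = 1.4509
distance = √((1−-1)² + (4.5−3.5)²) = 2.2361; v₂ = distance/dt₂ = 1.4907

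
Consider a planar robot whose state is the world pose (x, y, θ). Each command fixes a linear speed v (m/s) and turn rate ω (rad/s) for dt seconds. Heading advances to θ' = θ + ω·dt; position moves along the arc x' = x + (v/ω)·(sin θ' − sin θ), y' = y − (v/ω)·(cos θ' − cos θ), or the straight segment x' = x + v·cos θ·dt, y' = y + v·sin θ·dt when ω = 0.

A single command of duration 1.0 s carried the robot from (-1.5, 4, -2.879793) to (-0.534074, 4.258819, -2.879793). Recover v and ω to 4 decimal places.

Δθ = -2.879793 − -2.879793 = 0.000000
ω = Δθ/dt = 0.000000/1.0 = 0.0000
ω = 0 → v = (Δx·cos θ + Δy·sin θ)/dt = -1.0000

v = -1.0000, ω = 0.0000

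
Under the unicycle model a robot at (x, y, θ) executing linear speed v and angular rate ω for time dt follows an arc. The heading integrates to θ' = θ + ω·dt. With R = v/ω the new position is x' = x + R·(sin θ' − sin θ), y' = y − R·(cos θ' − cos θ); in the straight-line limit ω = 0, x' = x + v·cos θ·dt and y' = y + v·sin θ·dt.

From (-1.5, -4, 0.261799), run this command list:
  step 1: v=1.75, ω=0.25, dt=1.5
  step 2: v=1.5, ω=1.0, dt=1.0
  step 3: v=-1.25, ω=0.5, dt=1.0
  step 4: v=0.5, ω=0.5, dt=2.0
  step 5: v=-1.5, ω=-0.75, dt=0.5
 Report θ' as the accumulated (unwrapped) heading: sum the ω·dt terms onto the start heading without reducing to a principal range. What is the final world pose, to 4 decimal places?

(1.7325, -2.4161, 2.7618)

step 1: θ'=0.6368 (R=7.0000) → pose (0.8506, -2.8665, 0.6368)
step 2: θ'=1.6368 (R=1.5000) → pose (1.4554, -1.5616, 1.6368)
step 3: θ'=2.1368 (R=-2.5000) → pose (1.8399, -2.7374, 2.1368)
step 4: θ'=3.1368 (R=1.0000) → pose (1.0006, -2.2736, 3.1368)
step 5: θ'=2.7618 (R=2.0000) → pose (1.7325, -2.4161, 2.7618)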